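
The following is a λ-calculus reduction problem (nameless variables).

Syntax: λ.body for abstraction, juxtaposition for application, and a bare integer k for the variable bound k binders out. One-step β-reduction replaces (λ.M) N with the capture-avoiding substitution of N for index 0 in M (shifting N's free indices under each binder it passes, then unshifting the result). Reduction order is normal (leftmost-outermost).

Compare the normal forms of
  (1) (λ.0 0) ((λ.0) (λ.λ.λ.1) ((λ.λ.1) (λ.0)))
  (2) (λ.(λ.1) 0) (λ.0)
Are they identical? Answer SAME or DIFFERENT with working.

Answer: DIFFERENT — A ⇓ λ.λ.λ.1, B ⇓ λ.0

Reduction:
Term A:
  start: (λ.0 0) ((λ.0) (λ.λ.λ.1) ((λ.λ.1) (λ.0)))
  →1  (λ.0) (λ.λ.λ.1) ((λ.λ.1) (λ.0)) ((λ.0) (λ.λ.λ.1) ((λ.λ.1) (λ.0)))
  →2  (λ.λ.λ.1) ((λ.λ.1) (λ.0)) ((λ.0) (λ.λ.λ.1) ((λ.λ.1) (λ.0)))
  →3  (λ.λ.1) ((λ.0) (λ.λ.λ.1) ((λ.λ.1) (λ.0)))
  →4  λ.(λ.0) (λ.λ.λ.1) ((λ.λ.1) (λ.0))
  →5  λ.(λ.λ.λ.1) ((λ.λ.1) (λ.0))
  →6  λ.λ.λ.1

Term B:
  start: (λ.(λ.1) 0) (λ.0)
  →1  (λ.λ.0) (λ.0)
  →2  λ.0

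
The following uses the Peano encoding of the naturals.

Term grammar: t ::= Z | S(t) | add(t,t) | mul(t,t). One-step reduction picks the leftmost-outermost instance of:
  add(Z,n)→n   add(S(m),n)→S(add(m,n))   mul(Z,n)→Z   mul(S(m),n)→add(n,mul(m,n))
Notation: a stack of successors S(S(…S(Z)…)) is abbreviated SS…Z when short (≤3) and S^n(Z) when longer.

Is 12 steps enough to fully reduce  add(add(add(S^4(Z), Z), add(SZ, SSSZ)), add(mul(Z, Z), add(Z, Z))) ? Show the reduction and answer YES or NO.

  start: add(add(add(S^4(Z), Z), add(SZ, SSSZ)), add(mul(Z, Z), add(Z, Z)))
  step 1: add(add(S(add(SSSZ, Z)), add(SZ, SSSZ)), add(mul(Z, Z), add(Z, Z)))
  step 2: add(S(add(add(SSSZ, Z), add(SZ, SSSZ))), add(mul(Z, Z), add(Z, Z)))
  step 3: S(add(add(add(SSSZ, Z), add(SZ, SSSZ)), add(mul(Z, Z), add(Z, Z))))
  step 4: S(add(add(S(add(SSZ, Z)), add(SZ, SSSZ)), add(mul(Z, Z), add(Z, Z))))
  step 5: S(add(S(add(add(SSZ, Z), add(SZ, SSSZ))), add(mul(Z, Z), add(Z, Z))))
  step 6: S(S(add(add(add(SSZ, Z), add(SZ, SSSZ)), add(mul(Z, Z), add(Z, Z)))))
  step 7: S(S(add(add(S(add(SZ, Z)), add(SZ, SSSZ)), add(mul(Z, Z), add(Z, Z)))))
  step 8: S(S(add(S(add(add(SZ, Z), add(SZ, SSSZ))), add(mul(Z, Z), add(Z, Z)))))
  step 9: S(S(S(add(add(add(SZ, Z), add(SZ, SSSZ)), add(mul(Z, Z), add(Z, Z))))))
  step 10: S(S(S(add(add(S(add(Z, Z)), add(SZ, SSSZ)), add(mul(Z, Z), add(Z, Z))))))
  step 11: S(S(S(add(S(add(add(Z, Z), add(SZ, SSSZ))), add(mul(Z, Z), add(Z, Z))))))
  step 12: S(S(S(S(add(add(add(Z, Z), add(SZ, SSSZ)), add(mul(Z, Z), add(Z, Z)))))))

Answer: NO — after 12 steps the term is S(S(S(S(add(add(add(Z, Z), add(SZ, SSSZ)), add(mul(Z, Z), add(Z, Z))))))), not yet normal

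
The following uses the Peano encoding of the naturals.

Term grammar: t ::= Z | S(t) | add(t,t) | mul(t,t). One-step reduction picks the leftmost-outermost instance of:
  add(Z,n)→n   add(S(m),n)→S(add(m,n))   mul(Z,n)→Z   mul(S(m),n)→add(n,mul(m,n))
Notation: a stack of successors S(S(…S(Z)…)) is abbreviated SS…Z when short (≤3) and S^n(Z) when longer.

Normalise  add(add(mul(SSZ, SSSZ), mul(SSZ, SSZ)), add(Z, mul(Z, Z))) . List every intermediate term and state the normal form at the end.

Answer: normal form = S^10(Z)  (in 40 steps)

Derivation:
  start: add(add(mul(SSZ, SSSZ), mul(SSZ, SSZ)), add(Z, mul(Z, Z)))
  step 1: add(add(add(SSSZ, mul(SZ, SSSZ)), mul(SSZ, SSZ)), add(Z, mul(Z, Z)))
  step 2: add(add(S(add(SSZ, mul(SZ, SSSZ))), mul(SSZ, SSZ)), add(Z, mul(Z, Z)))
  step 3: add(S(add(add(SSZ, mul(SZ, SSSZ)), mul(SSZ, SSZ))), add(Z, mul(Z, Z)))
  step 4: S(add(add(add(SSZ, mul(SZ, SSSZ)), mul(SSZ, SSZ)), add(Z, mul(Z, Z))))
  step 5: S(add(add(S(add(SZ, mul(SZ, SSSZ))), mul(SSZ, SSZ)), add(Z, mul(Z, Z))))
  step 6: S(add(S(add(add(SZ, mul(SZ, SSSZ)), mul(SSZ, SSZ))), add(Z, mul(Z, Z))))
  step 7: S(S(add(add(add(SZ, mul(SZ, SSSZ)), mul(SSZ, SSZ)), add(Z, mul(Z, Z)))))
  step 8: S(S(add(add(S(add(Z, mul(SZ, SSSZ))), mul(SSZ, SSZ)), add(Z, mul(Z, Z)))))
  step 9: S(S(add(S(add(add(Z, mul(SZ, SSSZ)), mul(SSZ, SSZ))), add(Z, mul(Z, Z)))))
  step 10: S(S(S(add(add(add(Z, mul(SZ, SSSZ)), mul(SSZ, SSZ)), add(Z, mul(Z, Z))))))
  step 11: S(S(S(add(add(mul(SZ, SSSZ), mul(SSZ, SSZ)), add(Z, mul(Z, Z))))))
  step 12: S(S(S(add(add(add(SSSZ, mul(Z, SSSZ)), mul(SSZ, SSZ)), add(Z, mul(Z, Z))))))
  step 13: S(S(S(add(add(S(add(SSZ, mul(Z, SSSZ))), mul(SSZ, SSZ)), add(Z, mul(Z, Z))))))
  step 14: S(S(S(add(S(add(add(SSZ, mul(Z, SSSZ)), mul(SSZ, SSZ))), add(Z, mul(Z, Z))))))
  step 15: S(S(S(S(add(add(add(SSZ, mul(Z, SSSZ)), mul(SSZ, SSZ)), add(Z, mul(Z, Z)))))))
  step 16: S(S(S(S(add(add(S(add(SZ, mul(Z, SSSZ))), mul(SSZ, SSZ)), add(Z, mul(Z, Z)))))))
  step 17: S(S(S(S(add(S(add(add(SZ, mul(Z, SSSZ)), mul(SSZ, SSZ))), add(Z, mul(Z, Z)))))))
  step 18: S(S(S(S(S(add(add(add(SZ, mul(Z, SSSZ)), mul(SSZ, SSZ)), add(Z, mul(Z, Z))))))))
  step 19: S(S(S(S(S(add(add(S(add(Z, mul(Z, SSSZ))), mul(SSZ, SSZ)), add(Z, mul(Z, Z))))))))
  step 20: S(S(S(S(S(add(S(add(add(Z, mul(Z, SSSZ)), mul(SSZ, SSZ))), add(Z, mul(Z, Z))))))))
  step 21: S(S(S(S(S(S(add(add(add(Z, mul(Z, SSSZ)), mul(SSZ, SSZ)), add(Z, mul(Z, Z)))))))))
  step 22: S(S(S(S(S(S(add(add(mul(Z, SSSZ), mul(SSZ, SSZ)), add(Z, mul(Z, Z)))))))))
  step 23: S(S(S(S(S(S(add(add(Z, mul(SSZ, SSZ)), add(Z, mul(Z, Z)))))))))
  step 24: S(S(S(S(S(S(add(mul(SSZ, SSZ), add(Z, mul(Z, Z)))))))))
  step 25: S(S(S(S(S(S(add(add(SSZ, mul(SZ, SSZ)), add(Z, mul(Z, Z)))))))))
  step 26: S(S(S(S(S(S(add(S(add(SZ, mul(SZ, SSZ))), add(Z, mul(Z, Z)))))))))
  step 27: S(S(S(S(S(S(S(add(add(SZ, mul(SZ, SSZ)), add(Z, mul(Z, Z))))))))))
  step 28: S(S(S(S(S(S(S(add(S(add(Z, mul(SZ, SSZ))), add(Z, mul(Z, Z))))))))))
  step 29: S(S(S(S(S(S(S(S(add(add(Z, mul(SZ, SSZ)), add(Z, mul(Z, Z)))))))))))
  step 30: S(S(S(S(S(S(S(S(add(mul(SZ, SSZ), add(Z, mul(Z, Z)))))))))))
  step 31: S(S(S(S(S(S(S(S(add(add(SSZ, mul(Z, SSZ)), add(Z, mul(Z, Z)))))))))))
  step 32: S(S(S(S(S(S(S(S(add(S(add(SZ, mul(Z, SSZ))), add(Z, mul(Z, Z)))))))))))
  step 33: S(S(S(S(S(S(S(S(S(add(add(SZ, mul(Z, SSZ)), add(Z, mul(Z, Z))))))))))))
  step 34: S(S(S(S(S(S(S(S(S(add(S(add(Z, mul(Z, SSZ))), add(Z, mul(Z, Z))))))))))))
  step 35: S(S(S(S(S(S(S(S(S(S(add(add(Z, mul(Z, SSZ)), add(Z, mul(Z, Z)))))))))))))
  step 36: S(S(S(S(S(S(S(S(S(S(add(mul(Z, SSZ), add(Z, mul(Z, Z)))))))))))))
  step 37: S(S(S(S(S(S(S(S(S(S(add(Z, add(Z, mul(Z, Z)))))))))))))
  step 38: S(S(S(S(S(S(S(S(S(S(add(Z, mul(Z, Z))))))))))))
  step 39: S(S(S(S(S(S(S(S(S(S(mul(Z, Z)))))))))))
  step 40: S^10(Z)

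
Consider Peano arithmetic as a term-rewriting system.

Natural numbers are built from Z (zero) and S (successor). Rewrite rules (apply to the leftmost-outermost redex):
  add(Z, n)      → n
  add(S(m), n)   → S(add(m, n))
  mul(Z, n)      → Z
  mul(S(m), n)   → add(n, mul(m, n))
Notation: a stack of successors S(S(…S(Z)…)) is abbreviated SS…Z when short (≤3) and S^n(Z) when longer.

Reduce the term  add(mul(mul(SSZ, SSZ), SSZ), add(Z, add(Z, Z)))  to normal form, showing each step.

  start: add(mul(mul(SSZ, SSZ), SSZ), add(Z, add(Z, Z)))
  [1] add(mul(add(SSZ, mul(SZ, SSZ)), SSZ), add(Z, add(Z, Z)))
  [2] add(mul(S(add(SZ, mul(SZ, SSZ))), SSZ), add(Z, add(Z, Z)))
  [3] add(add(SSZ, mul(add(SZ, mul(SZ, SSZ)), SSZ)), add(Z, add(Z, Z)))
  [4] add(S(add(SZ, mul(add(SZ, mul(SZ, SSZ)), SSZ))), add(Z, add(Z, Z)))
  [5] S(add(add(SZ, mul(add(SZ, mul(SZ, SSZ)), SSZ)), add(Z, add(Z, Z))))
  [6] S(add(S(add(Z, mul(add(SZ, mul(SZ, SSZ)), SSZ))), add(Z, add(Z, Z))))
  [7] S(S(add(add(Z, mul(add(SZ, mul(SZ, SSZ)), SSZ)), add(Z, add(Z, Z)))))
  [8] S(S(add(mul(add(SZ, mul(SZ, SSZ)), SSZ), add(Z, add(Z, Z)))))
  [9] S(S(add(mul(S(add(Z, mul(SZ, SSZ))), SSZ), add(Z, add(Z, Z)))))
  [10] S(S(add(add(SSZ, mul(add(Z, mul(SZ, SSZ)), SSZ)), add(Z, add(Z, Z)))))
  [11] S(S(add(S(add(SZ, mul(add(Z, mul(SZ, SSZ)), SSZ))), add(Z, add(Z, Z)))))
  [12] S(S(S(add(add(SZ, mul(add(Z, mul(SZ, SSZ)), SSZ)), add(Z, add(Z, Z))))))
  [13] S(S(S(add(S(add(Z, mul(add(Z, mul(SZ, SSZ)), SSZ))), add(Z, add(Z, Z))))))
  [14] S(S(S(S(add(add(Z, mul(add(Z, mul(SZ, SSZ)), SSZ)), add(Z, add(Z, Z)))))))
  [15] S(S(S(S(add(mul(add(Z, mul(SZ, SSZ)), SSZ), add(Z, add(Z, Z)))))))
  [16] S(S(S(S(add(mul(mul(SZ, SSZ), SSZ), add(Z, add(Z, Z)))))))
  [17] S(S(S(S(add(mul(add(SSZ, mul(Z, SSZ)), SSZ), add(Z, add(Z, Z)))))))
  [18] S(S(S(S(add(mul(S(add(SZ, mul(Z, SSZ))), SSZ), add(Z, add(Z, Z)))))))
  [19] S(S(S(S(add(add(SSZ, mul(add(SZ, mul(Z, SSZ)), SSZ)), add(Z, add(Z, Z)))))))
  [20] S(S(S(S(add(S(add(SZ, mul(add(SZ, mul(Z, SSZ)), SSZ))), add(Z, add(Z, Z)))))))
  [21] S(S(S(S(S(add(add(SZ, mul(add(SZ, mul(Z, SSZ)), SSZ)), add(Z, add(Z, Z))))))))
  [22] S(S(S(S(S(add(S(add(Z, mul(add(SZ, mul(Z, SSZ)), SSZ))), add(Z, add(Z, Z))))))))
  [23] S(S(S(S(S(S(add(add(Z, mul(add(SZ, mul(Z, SSZ)), SSZ)), add(Z, add(Z, Z)))))))))
  [24] S(S(S(S(S(S(add(mul(add(SZ, mul(Z, SSZ)), SSZ), add(Z, add(Z, Z)))))))))
  [25] S(S(S(S(S(S(add(mul(S(add(Z, mul(Z, SSZ))), SSZ), add(Z, add(Z, Z)))))))))
  [26] S(S(S(S(S(S(add(add(SSZ, mul(add(Z, mul(Z, SSZ)), SSZ)), add(Z, add(Z, Z)))))))))
  [27] S(S(S(S(S(S(add(S(add(SZ, mul(add(Z, mul(Z, SSZ)), SSZ))), add(Z, add(Z, Z)))))))))
  [28] S(S(S(S(S(S(S(add(add(SZ, mul(add(Z, mul(Z, SSZ)), SSZ)), add(Z, add(Z, Z))))))))))
  [29] S(S(S(S(S(S(S(add(S(add(Z, mul(add(Z, mul(Z, SSZ)), SSZ))), add(Z, add(Z, Z))))))))))
  [30] S(S(S(S(S(S(S(S(add(add(Z, mul(add(Z, mul(Z, SSZ)), SSZ)), add(Z, add(Z, Z)))))))))))
  [31] S(S(S(S(S(S(S(S(add(mul(add(Z, mul(Z, SSZ)), SSZ), add(Z, add(Z, Z)))))))))))
  [32] S(S(S(S(S(S(S(S(add(mul(mul(Z, SSZ), SSZ), add(Z, add(Z, Z)))))))))))
  [33] S(S(S(S(S(S(S(S(add(mul(Z, SSZ), add(Z, add(Z, Z)))))))))))
  [34] S(S(S(S(S(S(S(S(add(Z, add(Z, add(Z, Z)))))))))))
  [35] S(S(S(S(S(S(S(S(add(Z, add(Z, Z))))))))))
  [36] S(S(S(S(S(S(S(S(add(Z, Z)))))))))
  [37] S^8(Z)

Answer: normal form = S^8(Z)  (in 37 steps)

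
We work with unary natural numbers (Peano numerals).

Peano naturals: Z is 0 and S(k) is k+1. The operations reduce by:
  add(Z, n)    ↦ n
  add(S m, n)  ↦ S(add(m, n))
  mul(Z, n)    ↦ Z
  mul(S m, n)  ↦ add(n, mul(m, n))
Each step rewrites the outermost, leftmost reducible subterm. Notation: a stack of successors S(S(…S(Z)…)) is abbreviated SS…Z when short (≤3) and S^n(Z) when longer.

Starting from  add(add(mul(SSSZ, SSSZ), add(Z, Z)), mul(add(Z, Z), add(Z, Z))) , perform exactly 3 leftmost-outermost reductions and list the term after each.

Answer: after 3 steps: add(S(add(add(SSZ, mul(SSZ, SSSZ)), add(Z, Z))), mul(add(Z, Z), add(Z, Z)))

Derivation:
  start: add(add(mul(SSSZ, SSSZ), add(Z, Z)), mul(add(Z, Z), add(Z, Z)))
  step 1: add(add(add(SSSZ, mul(SSZ, SSSZ)), add(Z, Z)), mul(add(Z, Z), add(Z, Z)))
  step 2: add(add(S(add(SSZ, mul(SSZ, SSSZ))), add(Z, Z)), mul(add(Z, Z), add(Z, Z)))
  step 3: add(S(add(add(SSZ, mul(SSZ, SSSZ)), add(Z, Z))), mul(add(Z, Z), add(Z, Z)))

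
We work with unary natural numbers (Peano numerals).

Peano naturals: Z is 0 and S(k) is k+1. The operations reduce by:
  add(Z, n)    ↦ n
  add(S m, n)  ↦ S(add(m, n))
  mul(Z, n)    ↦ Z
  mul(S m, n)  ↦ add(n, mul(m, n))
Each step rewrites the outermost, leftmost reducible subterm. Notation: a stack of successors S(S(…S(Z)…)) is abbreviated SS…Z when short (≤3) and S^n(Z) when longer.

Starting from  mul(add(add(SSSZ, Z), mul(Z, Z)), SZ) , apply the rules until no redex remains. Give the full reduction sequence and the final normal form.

  start: mul(add(add(SSSZ, Z), mul(Z, Z)), SZ)
  →1  mul(add(S(add(SSZ, Z)), mul(Z, Z)), SZ)
  →2  mul(S(add(add(SSZ, Z), mul(Z, Z))), SZ)
  →3  add(SZ, mul(add(add(SSZ, Z), mul(Z, Z)), SZ))
  →4  S(add(Z, mul(add(add(SSZ, Z), mul(Z, Z)), SZ)))
  →5  S(mul(add(add(SSZ, Z), mul(Z, Z)), SZ))
  →6  S(mul(add(S(add(SZ, Z)), mul(Z, Z)), SZ))
  →7  S(mul(S(add(add(SZ, Z), mul(Z, Z))), SZ))
  →8  S(add(SZ, mul(add(add(SZ, Z), mul(Z, Z)), SZ)))
  →9  S(S(add(Z, mul(add(add(SZ, Z), mul(Z, Z)), SZ))))
  →10  S(S(mul(add(add(SZ, Z), mul(Z, Z)), SZ)))
  →11  S(S(mul(add(S(add(Z, Z)), mul(Z, Z)), SZ)))
  →12  S(S(mul(S(add(add(Z, Z), mul(Z, Z))), SZ)))
  →13  S(S(add(SZ, mul(add(add(Z, Z), mul(Z, Z)), SZ))))
  →14  S(S(S(add(Z, mul(add(add(Z, Z), mul(Z, Z)), SZ)))))
  →15  S(S(S(mul(add(add(Z, Z), mul(Z, Z)), SZ))))
  →16  S(S(S(mul(add(Z, mul(Z, Z)), SZ))))
  →17  S(S(S(mul(mul(Z, Z), SZ))))
  →18  S(S(S(mul(Z, SZ))))
  →19  SSSZ

Answer: normal form = SSSZ  (in 19 steps)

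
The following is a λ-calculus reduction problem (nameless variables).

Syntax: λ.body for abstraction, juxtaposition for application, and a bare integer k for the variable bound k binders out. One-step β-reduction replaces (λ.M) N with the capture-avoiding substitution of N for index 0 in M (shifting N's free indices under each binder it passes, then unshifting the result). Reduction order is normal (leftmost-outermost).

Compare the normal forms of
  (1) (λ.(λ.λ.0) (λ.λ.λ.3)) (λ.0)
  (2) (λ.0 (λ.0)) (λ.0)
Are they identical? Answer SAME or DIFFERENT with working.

Answer: SAME — A ⇓ λ.0, B ⇓ λ.0

Working:
Term A:
  start: (λ.(λ.λ.0) (λ.λ.λ.3)) (λ.0)
  →1  (λ.λ.0) (λ.λ.λ.λ.0)
  →2  λ.0

Term B:
  start: (λ.0 (λ.0)) (λ.0)
  →1  (λ.0) (λ.0)
  →2  λ.0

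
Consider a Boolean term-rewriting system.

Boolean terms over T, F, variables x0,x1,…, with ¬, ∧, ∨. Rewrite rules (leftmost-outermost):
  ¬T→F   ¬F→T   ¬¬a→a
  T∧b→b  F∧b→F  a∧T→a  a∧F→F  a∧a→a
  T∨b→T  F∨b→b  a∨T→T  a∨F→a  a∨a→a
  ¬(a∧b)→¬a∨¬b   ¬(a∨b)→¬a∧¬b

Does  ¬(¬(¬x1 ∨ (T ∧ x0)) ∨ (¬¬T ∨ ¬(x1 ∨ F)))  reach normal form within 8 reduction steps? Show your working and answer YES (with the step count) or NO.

  start: ¬(¬(¬x1 ∨ (T ∧ x0)) ∨ (¬¬T ∨ ¬(x1 ∨ F)))
  →1  ¬¬(¬x1 ∨ (T ∧ x0)) ∧ ¬(¬¬T ∨ ¬(x1 ∨ F))
  →2  (¬x1 ∨ (T ∧ x0)) ∧ ¬(¬¬T ∨ ¬(x1 ∨ F))
  →3  (¬x1 ∨ x0) ∧ ¬(¬¬T ∨ ¬(x1 ∨ F))
  →4  (¬x1 ∨ x0) ∧ (¬¬¬T ∧ ¬¬(x1 ∨ F))
  →5  (¬x1 ∨ x0) ∧ (¬T ∧ ¬¬(x1 ∨ F))
  →6  (¬x1 ∨ x0) ∧ (F ∧ ¬¬(x1 ∨ F))
  →7  (¬x1 ∨ x0) ∧ F
  →8  F

Answer: YES — reaches normal form F in 8 ≤ 8 steps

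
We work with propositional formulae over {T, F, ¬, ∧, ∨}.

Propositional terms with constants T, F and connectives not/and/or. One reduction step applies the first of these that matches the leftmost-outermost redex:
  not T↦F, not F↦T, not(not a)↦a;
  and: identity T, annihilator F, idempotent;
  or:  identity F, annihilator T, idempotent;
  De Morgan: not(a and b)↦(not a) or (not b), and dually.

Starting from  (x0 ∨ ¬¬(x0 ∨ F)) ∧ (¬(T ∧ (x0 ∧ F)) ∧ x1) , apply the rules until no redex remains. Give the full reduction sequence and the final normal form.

  start: (x0 ∨ ¬¬(x0 ∨ F)) ∧ (¬(T ∧ (x0 ∧ F)) ∧ x1)
  →1  (x0 ∨ (x0 ∨ F)) ∧ (¬(T ∧ (x0 ∧ F)) ∧ x1)
  →2  (x0 ∨ x0) ∧ (¬(T ∧ (x0 ∧ F)) ∧ x1)
  →3  x0 ∧ (¬(T ∧ (x0 ∧ F)) ∧ x1)
  →4  x0 ∧ ((¬T ∨ ¬(x0 ∧ F)) ∧ x1)
  →5  x0 ∧ ((F ∨ ¬(x0 ∧ F)) ∧ x1)
  →6  x0 ∧ (¬(x0 ∧ F) ∧ x1)
  →7  x0 ∧ ((¬x0 ∨ ¬F) ∧ x1)
  →8  x0 ∧ ((¬x0 ∨ T) ∧ x1)
  →9  x0 ∧ (T ∧ x1)
  →10  x0 ∧ x1

Answer: normal form = x0 ∧ x1  (in 10 steps)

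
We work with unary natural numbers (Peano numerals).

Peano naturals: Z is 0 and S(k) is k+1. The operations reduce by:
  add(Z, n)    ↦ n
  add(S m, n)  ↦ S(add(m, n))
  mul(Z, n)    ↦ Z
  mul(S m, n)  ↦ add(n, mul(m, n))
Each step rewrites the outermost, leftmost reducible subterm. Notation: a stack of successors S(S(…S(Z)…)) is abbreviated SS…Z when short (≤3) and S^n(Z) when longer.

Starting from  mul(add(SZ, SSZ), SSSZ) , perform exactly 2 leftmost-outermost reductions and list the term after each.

  start: mul(add(SZ, SSZ), SSSZ)
  step 1: mul(S(add(Z, SSZ)), SSSZ)
  step 2: add(SSSZ, mul(add(Z, SSZ), SSSZ))

Answer: after 2 steps: add(SSSZ, mul(add(Z, SSZ), SSSZ))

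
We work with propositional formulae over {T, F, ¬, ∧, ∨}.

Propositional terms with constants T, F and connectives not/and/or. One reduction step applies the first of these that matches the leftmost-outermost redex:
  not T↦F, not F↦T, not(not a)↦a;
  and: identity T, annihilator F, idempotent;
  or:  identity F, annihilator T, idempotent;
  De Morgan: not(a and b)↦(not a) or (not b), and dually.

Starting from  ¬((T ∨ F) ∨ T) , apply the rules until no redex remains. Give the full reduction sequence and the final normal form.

Answer: normal form = F  (in 5 steps)

Reduction:
  start: ¬((T ∨ F) ∨ T)
  →1  ¬(T ∨ F) ∧ ¬T
  →2  (¬T ∧ ¬F) ∧ ¬T
  →3  (F ∧ ¬F) ∧ ¬T
  →4  F ∧ ¬T
  →5  F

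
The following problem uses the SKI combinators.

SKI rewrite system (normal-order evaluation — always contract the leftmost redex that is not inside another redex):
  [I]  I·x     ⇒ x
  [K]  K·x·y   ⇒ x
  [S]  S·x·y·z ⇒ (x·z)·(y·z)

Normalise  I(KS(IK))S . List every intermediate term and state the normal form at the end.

Answer: normal form = SS  (in 2 steps)

Reduction:
  start: I(KS(IK))S
  [1] KS(IK)S
  [2] SS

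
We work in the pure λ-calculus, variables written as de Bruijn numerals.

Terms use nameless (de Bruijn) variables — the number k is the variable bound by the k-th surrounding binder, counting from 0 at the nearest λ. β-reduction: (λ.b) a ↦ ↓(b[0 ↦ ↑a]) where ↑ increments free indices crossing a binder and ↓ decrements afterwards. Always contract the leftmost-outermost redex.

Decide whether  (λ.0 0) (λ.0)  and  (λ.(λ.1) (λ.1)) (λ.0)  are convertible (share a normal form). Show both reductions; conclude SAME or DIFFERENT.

Term A:
  start: (λ.0 0) (λ.0)
  [1] (λ.0) (λ.0)
  [2] λ.0

Term B:
  start: (λ.(λ.1) (λ.1)) (λ.0)
  [1] (λ.λ.0) (λ.λ.0)
  [2] λ.0

Answer: SAME — A ⇓ λ.0, B ⇓ λ.0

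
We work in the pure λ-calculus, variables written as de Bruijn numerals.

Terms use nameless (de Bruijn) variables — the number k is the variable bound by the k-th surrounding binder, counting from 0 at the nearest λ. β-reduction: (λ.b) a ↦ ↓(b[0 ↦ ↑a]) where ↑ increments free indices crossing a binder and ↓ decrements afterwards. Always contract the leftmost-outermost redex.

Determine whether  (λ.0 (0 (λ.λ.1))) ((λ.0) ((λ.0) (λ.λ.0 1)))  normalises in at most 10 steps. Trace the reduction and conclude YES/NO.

Answer: YES — reaches normal form λ.0 (λ.0 (λ.λ.1)) in 7 ≤ 10 steps

Derivation:
  start: (λ.0 (0 (λ.λ.1))) ((λ.0) ((λ.0) (λ.λ.0 1)))
  →1  (λ.0) ((λ.0) (λ.λ.0 1)) ((λ.0) ((λ.0) (λ.λ.0 1)) (λ.λ.1))
  →2  (λ.0) (λ.λ.0 1) ((λ.0) ((λ.0) (λ.λ.0 1)) (λ.λ.1))
  →3  (λ.λ.0 1) ((λ.0) ((λ.0) (λ.λ.0 1)) (λ.λ.1))
  →4  λ.0 ((λ.0) ((λ.0) (λ.λ.0 1)) (λ.λ.1))
  →5  λ.0 ((λ.0) (λ.λ.0 1) (λ.λ.1))
  →6  λ.0 ((λ.λ.0 1) (λ.λ.1))
  →7  λ.0 (λ.0 (λ.λ.1))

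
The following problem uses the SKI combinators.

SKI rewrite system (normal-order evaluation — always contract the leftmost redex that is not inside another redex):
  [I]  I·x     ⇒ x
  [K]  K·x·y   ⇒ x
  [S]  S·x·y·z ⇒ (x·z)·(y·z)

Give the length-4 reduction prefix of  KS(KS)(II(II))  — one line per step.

  start: KS(KS)(II(II))
  [1] S(II(II))
  [2] S(I(II))
  [3] S(II)
  [4] SI

Answer: after 4 steps: SI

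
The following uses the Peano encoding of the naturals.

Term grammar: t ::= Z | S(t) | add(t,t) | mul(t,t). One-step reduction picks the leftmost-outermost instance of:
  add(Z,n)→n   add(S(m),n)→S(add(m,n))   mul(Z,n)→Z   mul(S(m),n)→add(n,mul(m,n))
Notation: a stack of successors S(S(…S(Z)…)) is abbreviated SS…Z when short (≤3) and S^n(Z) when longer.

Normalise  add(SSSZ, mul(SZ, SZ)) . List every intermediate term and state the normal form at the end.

Answer: normal form = S^4(Z)  (in 8 steps)

Reduction:
  start: add(SSSZ, mul(SZ, SZ))
  step 1: S(add(SSZ, mul(SZ, SZ)))
  step 2: S(S(add(SZ, mul(SZ, SZ))))
  step 3: S(S(S(add(Z, mul(SZ, SZ)))))
  step 4: S(S(S(mul(SZ, SZ))))
  step 5: S(S(S(add(SZ, mul(Z, SZ)))))
  step 6: S(S(S(S(add(Z, mul(Z, SZ))))))
  step 7: S(S(S(S(mul(Z, SZ)))))
  step 8: S^4(Z)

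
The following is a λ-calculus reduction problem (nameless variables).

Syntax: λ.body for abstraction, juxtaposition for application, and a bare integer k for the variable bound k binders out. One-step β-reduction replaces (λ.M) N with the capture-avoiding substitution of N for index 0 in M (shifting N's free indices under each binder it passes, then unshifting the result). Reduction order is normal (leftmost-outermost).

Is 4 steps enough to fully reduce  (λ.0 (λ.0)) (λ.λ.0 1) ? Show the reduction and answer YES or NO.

  start: (λ.0 (λ.0)) (λ.λ.0 1)
  step 1: (λ.λ.0 1) (λ.0)
  step 2: λ.0 (λ.0)

Answer: YES — reaches normal form λ.0 (λ.0) in 2 ≤ 4 steps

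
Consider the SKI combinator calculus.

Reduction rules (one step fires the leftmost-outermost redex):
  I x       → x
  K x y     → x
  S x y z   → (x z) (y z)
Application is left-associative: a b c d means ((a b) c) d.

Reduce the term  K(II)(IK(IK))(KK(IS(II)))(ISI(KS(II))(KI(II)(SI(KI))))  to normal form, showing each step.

Answer: normal form = K(S(SI(KI))I)  (in 15 steps)

Reduction:
  start: K(II)(IK(IK))(KK(IS(II)))(ISI(KS(II))(KI(II)(SI(KI))))
  →1  II(KK(IS(II)))(ISI(KS(II))(KI(II)(SI(KI))))
  →2  I(KK(IS(II)))(ISI(KS(II))(KI(II)(SI(KI))))
  →3  KK(IS(II))(ISI(KS(II))(KI(II)(SI(KI))))
  →4  K(ISI(KS(II))(KI(II)(SI(KI))))
  →5  K(SI(KS(II))(KI(II)(SI(KI))))
  →6  K(I(KI(II)(SI(KI)))(KS(II)(KI(II)(SI(KI)))))
  →7  K(KI(II)(SI(KI))(KS(II)(KI(II)(SI(KI)))))
  →8  K(I(SI(KI))(KS(II)(KI(II)(SI(KI)))))
  →9  K(SI(KI)(KS(II)(KI(II)(SI(KI)))))
  →10  K(I(KS(II)(KI(II)(SI(KI))))(KI(KS(II)(KI(II)(SI(KI))))))
  →11  K(KS(II)(KI(II)(SI(KI)))(KI(KS(II)(KI(II)(SI(KI))))))
  →12  K(S(KI(II)(SI(KI)))(KI(KS(II)(KI(II)(SI(KI))))))
  →13  K(S(I(SI(KI)))(KI(KS(II)(KI(II)(SI(KI))))))
  →14  K(S(SI(KI))(KI(KS(II)(KI(II)(SI(KI))))))
  →15  K(S(SI(KI))I)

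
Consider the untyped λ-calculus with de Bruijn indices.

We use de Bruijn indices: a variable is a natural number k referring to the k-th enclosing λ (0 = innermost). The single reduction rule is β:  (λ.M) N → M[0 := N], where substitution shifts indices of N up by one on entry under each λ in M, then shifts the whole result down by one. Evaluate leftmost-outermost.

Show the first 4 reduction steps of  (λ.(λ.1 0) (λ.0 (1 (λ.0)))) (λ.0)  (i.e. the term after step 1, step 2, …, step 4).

  start: (λ.(λ.1 0) (λ.0 (1 (λ.0)))) (λ.0)
  [1] (λ.(λ.0) 0) (λ.0 ((λ.0) (λ.0)))
  [2] (λ.0) (λ.0 ((λ.0) (λ.0)))
  [3] λ.0 ((λ.0) (λ.0))
  [4] λ.0 (λ.0)

Answer: after 4 steps: λ.0 (λ.0)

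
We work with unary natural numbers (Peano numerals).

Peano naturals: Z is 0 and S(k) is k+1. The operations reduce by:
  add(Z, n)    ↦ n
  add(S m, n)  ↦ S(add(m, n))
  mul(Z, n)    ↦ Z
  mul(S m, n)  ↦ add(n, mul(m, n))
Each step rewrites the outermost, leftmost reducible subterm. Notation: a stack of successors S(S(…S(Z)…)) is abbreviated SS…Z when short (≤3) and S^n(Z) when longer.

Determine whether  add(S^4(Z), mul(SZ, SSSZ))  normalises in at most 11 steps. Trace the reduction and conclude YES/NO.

Answer: YES — reaches normal form S^7(Z) in 11 ≤ 11 steps

Reduction:
  start: add(S^4(Z), mul(SZ, SSSZ))
  [1] S(add(SSSZ, mul(SZ, SSSZ)))
  [2] S(S(add(SSZ, mul(SZ, SSSZ))))
  [3] S(S(S(add(SZ, mul(SZ, SSSZ)))))
  [4] S(S(S(S(add(Z, mul(SZ, SSSZ))))))
  [5] S(S(S(S(mul(SZ, SSSZ)))))
  [6] S(S(S(S(add(SSSZ, mul(Z, SSSZ))))))
  [7] S(S(S(S(S(add(SSZ, mul(Z, SSSZ)))))))
  [8] S(S(S(S(S(S(add(SZ, mul(Z, SSSZ))))))))
  [9] S(S(S(S(S(S(S(add(Z, mul(Z, SSSZ)))))))))
  [10] S(S(S(S(S(S(S(mul(Z, SSSZ))))))))
  [11] S^7(Z)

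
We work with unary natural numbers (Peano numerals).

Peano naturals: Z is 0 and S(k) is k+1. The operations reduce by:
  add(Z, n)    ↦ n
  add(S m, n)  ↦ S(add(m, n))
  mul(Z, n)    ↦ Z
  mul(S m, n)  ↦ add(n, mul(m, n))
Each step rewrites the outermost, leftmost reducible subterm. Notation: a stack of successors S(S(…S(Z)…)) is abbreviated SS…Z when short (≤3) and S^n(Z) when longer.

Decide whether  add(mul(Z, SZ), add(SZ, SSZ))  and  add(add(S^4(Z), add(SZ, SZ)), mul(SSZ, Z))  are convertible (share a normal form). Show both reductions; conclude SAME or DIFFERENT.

Term A:
  start: add(mul(Z, SZ), add(SZ, SSZ))
  →1  add(Z, add(SZ, SSZ))
  →2  add(SZ, SSZ)
  →3  S(add(Z, SSZ))
  →4  SSSZ

Term B:
  start: add(add(S^4(Z), add(SZ, SZ)), mul(SSZ, Z))
  →1  add(S(add(SSSZ, add(SZ, SZ))), mul(SSZ, Z))
  →2  S(add(add(SSSZ, add(SZ, SZ)), mul(SSZ, Z)))
  →3  S(add(S(add(SSZ, add(SZ, SZ))), mul(SSZ, Z)))
  →4  S(S(add(add(SSZ, add(SZ, SZ)), mul(SSZ, Z))))
  →5  S(S(add(S(add(SZ, add(SZ, SZ))), mul(SSZ, Z))))
  →6  S(S(S(add(add(SZ, add(SZ, SZ)), mul(SSZ, Z)))))
  →7  S(S(S(add(S(add(Z, add(SZ, SZ))), mul(SSZ, Z)))))
  →8  S(S(S(S(add(add(Z, add(SZ, SZ)), mul(SSZ, Z))))))
  →9  S(S(S(S(add(add(SZ, SZ), mul(SSZ, Z))))))
  →10  S(S(S(S(add(S(add(Z, SZ)), mul(SSZ, Z))))))
  →11  S(S(S(S(S(add(add(Z, SZ), mul(SSZ, Z)))))))
  →12  S(S(S(S(S(add(SZ, mul(SSZ, Z)))))))
  →13  S(S(S(S(S(S(add(Z, mul(SSZ, Z))))))))
  →14  S(S(S(S(S(S(mul(SSZ, Z)))))))
  →15  S(S(S(S(S(S(add(Z, mul(SZ, Z))))))))
  →16  S(S(S(S(S(S(mul(SZ, Z)))))))
  →17  S(S(S(S(S(S(add(Z, mul(Z, Z))))))))
  →18  S(S(S(S(S(S(mul(Z, Z)))))))
  →19  S^6(Z)

Answer: DIFFERENT — A ⇓ SSSZ, B ⇓ S^6(Z)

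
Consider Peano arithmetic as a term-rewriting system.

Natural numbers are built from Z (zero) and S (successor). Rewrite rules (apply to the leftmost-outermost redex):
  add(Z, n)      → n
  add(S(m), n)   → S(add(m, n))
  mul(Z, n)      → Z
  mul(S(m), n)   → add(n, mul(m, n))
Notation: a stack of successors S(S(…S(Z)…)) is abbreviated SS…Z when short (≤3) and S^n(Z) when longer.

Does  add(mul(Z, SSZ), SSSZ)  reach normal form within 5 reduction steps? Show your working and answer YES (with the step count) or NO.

Answer: YES — reaches normal form SSSZ in 2 ≤ 5 steps

Derivation:
  start: add(mul(Z, SSZ), SSSZ)
  [1] add(Z, SSSZ)
  [2] SSSZ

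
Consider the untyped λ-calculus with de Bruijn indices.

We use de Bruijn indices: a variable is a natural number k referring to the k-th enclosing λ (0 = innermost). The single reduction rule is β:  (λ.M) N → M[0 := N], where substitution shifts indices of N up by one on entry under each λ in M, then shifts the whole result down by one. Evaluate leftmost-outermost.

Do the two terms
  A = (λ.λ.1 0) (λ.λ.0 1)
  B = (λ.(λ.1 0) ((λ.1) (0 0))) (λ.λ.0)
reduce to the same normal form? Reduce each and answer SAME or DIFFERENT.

Term A:
  start: (λ.λ.1 0) (λ.λ.0 1)
  →1  λ.(λ.λ.0 1) 0
  →2  λ.λ.0 1

Term B:
  start: (λ.(λ.1 0) ((λ.1) (0 0))) (λ.λ.0)
  →1  (λ.(λ.λ.0) 0) ((λ.λ.λ.0) ((λ.λ.0) (λ.λ.0)))
  →2  (λ.λ.0) ((λ.λ.λ.0) ((λ.λ.0) (λ.λ.0)))
  →3  λ.0

Answer: DIFFERENT — A ⇓ λ.λ.0 1, B ⇓ λ.0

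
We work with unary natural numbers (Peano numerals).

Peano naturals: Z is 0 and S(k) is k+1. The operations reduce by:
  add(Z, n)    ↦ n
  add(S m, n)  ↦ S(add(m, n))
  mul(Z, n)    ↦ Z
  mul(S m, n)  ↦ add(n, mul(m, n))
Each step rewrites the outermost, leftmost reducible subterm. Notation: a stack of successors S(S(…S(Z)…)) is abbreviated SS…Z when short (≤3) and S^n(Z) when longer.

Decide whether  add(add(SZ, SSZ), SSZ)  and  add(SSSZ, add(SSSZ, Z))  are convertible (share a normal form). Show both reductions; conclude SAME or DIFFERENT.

Term A:
  start: add(add(SZ, SSZ), SSZ)
  [1] add(S(add(Z, SSZ)), SSZ)
  [2] S(add(add(Z, SSZ), SSZ))
  [3] S(add(SSZ, SSZ))
  [4] S(S(add(SZ, SSZ)))
  [5] S(S(S(add(Z, SSZ))))
  [6] S^5(Z)

Term B:
  start: add(SSSZ, add(SSSZ, Z))
  [1] S(add(SSZ, add(SSSZ, Z)))
  [2] S(S(add(SZ, add(SSSZ, Z))))
  [3] S(S(S(add(Z, add(SSSZ, Z)))))
  [4] S(S(S(add(SSSZ, Z))))
  [5] S(S(S(S(add(SSZ, Z)))))
  [6] S(S(S(S(S(add(SZ, Z))))))
  [7] S(S(S(S(S(S(add(Z, Z)))))))
  [8] S^6(Z)

Answer: DIFFERENT — A ⇓ S^5(Z), B ⇓ S^6(Z)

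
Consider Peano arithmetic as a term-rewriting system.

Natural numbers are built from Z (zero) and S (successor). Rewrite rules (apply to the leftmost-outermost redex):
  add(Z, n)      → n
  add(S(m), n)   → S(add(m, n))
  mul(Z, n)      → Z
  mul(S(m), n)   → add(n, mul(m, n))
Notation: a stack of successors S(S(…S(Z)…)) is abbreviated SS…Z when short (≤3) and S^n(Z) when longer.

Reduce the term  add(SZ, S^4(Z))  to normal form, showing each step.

Answer: normal form = S^5(Z)  (in 2 steps)

Derivation:
  start: add(SZ, S^4(Z))
  [1] S(add(Z, S^4(Z)))
  [2] S^5(Z)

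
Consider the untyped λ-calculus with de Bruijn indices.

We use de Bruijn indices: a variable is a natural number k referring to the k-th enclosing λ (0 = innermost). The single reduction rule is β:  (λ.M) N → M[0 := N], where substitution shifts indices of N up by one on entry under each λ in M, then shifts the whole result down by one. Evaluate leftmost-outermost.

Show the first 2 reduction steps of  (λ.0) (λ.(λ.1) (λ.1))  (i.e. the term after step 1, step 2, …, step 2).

Answer: after 2 steps: λ.0

Working:
  start: (λ.0) (λ.(λ.1) (λ.1))
  →1  λ.(λ.1) (λ.1)
  →2  λ.0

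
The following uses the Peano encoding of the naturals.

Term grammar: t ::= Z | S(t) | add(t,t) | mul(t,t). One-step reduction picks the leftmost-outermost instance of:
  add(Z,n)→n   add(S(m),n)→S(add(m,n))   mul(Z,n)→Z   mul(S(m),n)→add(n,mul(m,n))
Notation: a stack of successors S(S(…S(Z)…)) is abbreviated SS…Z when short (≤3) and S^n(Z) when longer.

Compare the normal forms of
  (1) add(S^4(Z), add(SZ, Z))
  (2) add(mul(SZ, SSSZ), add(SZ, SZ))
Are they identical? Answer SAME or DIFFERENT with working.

Term A:
  start: add(S^4(Z), add(SZ, Z))
  step 1: S(add(SSSZ, add(SZ, Z)))
  step 2: S(S(add(SSZ, add(SZ, Z))))
  step 3: S(S(S(add(SZ, add(SZ, Z)))))
  step 4: S(S(S(S(add(Z, add(SZ, Z))))))
  step 5: S(S(S(S(add(SZ, Z)))))
  step 6: S(S(S(S(S(add(Z, Z))))))
  step 7: S^5(Z)

Term B:
  start: add(mul(SZ, SSSZ), add(SZ, SZ))
  step 1: add(add(SSSZ, mul(Z, SSSZ)), add(SZ, SZ))
  step 2: add(S(add(SSZ, mul(Z, SSSZ))), add(SZ, SZ))
  step 3: S(add(add(SSZ, mul(Z, SSSZ)), add(SZ, SZ)))
  step 4: S(add(S(add(SZ, mul(Z, SSSZ))), add(SZ, SZ)))
  step 5: S(S(add(add(SZ, mul(Z, SSSZ)), add(SZ, SZ))))
  step 6: S(S(add(S(add(Z, mul(Z, SSSZ))), add(SZ, SZ))))
  step 7: S(S(S(add(add(Z, mul(Z, SSSZ)), add(SZ, SZ)))))
  step 8: S(S(S(add(mul(Z, SSSZ), add(SZ, SZ)))))
  step 9: S(S(S(add(Z, add(SZ, SZ)))))
  step 10: S(S(S(add(SZ, SZ))))
  step 11: S(S(S(S(add(Z, SZ)))))
  step 12: S^5(Z)

Answer: SAME — A ⇓ S^5(Z), B ⇓ S^5(Z)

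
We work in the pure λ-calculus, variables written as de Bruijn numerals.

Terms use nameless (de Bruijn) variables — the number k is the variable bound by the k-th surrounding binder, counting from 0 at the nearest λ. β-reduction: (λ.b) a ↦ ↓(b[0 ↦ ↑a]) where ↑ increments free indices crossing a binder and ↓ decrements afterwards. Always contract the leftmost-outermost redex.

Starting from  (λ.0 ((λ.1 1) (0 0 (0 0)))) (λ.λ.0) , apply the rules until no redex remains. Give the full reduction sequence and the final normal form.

Answer: normal form = λ.0  (in 2 steps)

Reduction:
  start: (λ.0 ((λ.1 1) (0 0 (0 0)))) (λ.λ.0)
  →1  (λ.λ.0) ((λ.(λ.λ.0) (λ.λ.0)) ((λ.λ.0) (λ.λ.0) ((λ.λ.0) (λ.λ.0))))
  →2  λ.0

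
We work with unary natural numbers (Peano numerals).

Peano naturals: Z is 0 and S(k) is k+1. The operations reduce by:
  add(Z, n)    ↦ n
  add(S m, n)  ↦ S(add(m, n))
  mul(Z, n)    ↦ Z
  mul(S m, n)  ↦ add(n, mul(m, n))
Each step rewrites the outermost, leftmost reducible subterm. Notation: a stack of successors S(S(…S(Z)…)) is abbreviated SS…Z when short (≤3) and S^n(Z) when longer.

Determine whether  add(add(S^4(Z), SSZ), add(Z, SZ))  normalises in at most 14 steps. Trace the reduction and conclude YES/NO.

  start: add(add(S^4(Z), SSZ), add(Z, SZ))
  [1] add(S(add(SSSZ, SSZ)), add(Z, SZ))
  [2] S(add(add(SSSZ, SSZ), add(Z, SZ)))
  [3] S(add(S(add(SSZ, SSZ)), add(Z, SZ)))
  [4] S(S(add(add(SSZ, SSZ), add(Z, SZ))))
  [5] S(S(add(S(add(SZ, SSZ)), add(Z, SZ))))
  [6] S(S(S(add(add(SZ, SSZ), add(Z, SZ)))))
  [7] S(S(S(add(S(add(Z, SSZ)), add(Z, SZ)))))
  [8] S(S(S(S(add(add(Z, SSZ), add(Z, SZ))))))
  [9] S(S(S(S(add(SSZ, add(Z, SZ))))))
  [10] S(S(S(S(S(add(SZ, add(Z, SZ)))))))
  [11] S(S(S(S(S(S(add(Z, add(Z, SZ))))))))
  [12] S(S(S(S(S(S(add(Z, SZ)))))))
  [13] S^7(Z)

Answer: YES — reaches normal form S^7(Z) in 13 ≤ 14 steps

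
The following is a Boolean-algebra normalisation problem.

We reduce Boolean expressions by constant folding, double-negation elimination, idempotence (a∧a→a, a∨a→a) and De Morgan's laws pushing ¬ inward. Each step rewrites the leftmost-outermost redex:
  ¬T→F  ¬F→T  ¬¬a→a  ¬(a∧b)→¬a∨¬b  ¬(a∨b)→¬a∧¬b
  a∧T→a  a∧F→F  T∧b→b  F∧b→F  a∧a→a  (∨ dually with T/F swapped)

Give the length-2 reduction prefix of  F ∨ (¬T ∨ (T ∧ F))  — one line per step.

  start: F ∨ (¬T ∨ (T ∧ F))
  →1  ¬T ∨ (T ∧ F)
  →2  F ∨ (T ∧ F)

Answer: after 2 steps: F ∨ (T ∧ F)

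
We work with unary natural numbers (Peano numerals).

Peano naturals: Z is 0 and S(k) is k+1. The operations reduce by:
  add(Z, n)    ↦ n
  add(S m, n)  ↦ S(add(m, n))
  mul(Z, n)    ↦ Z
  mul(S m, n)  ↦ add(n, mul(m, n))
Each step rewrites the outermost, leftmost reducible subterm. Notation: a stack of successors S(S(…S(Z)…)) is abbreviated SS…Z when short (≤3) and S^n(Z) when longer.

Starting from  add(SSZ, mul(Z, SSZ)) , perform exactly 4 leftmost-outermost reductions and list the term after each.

  start: add(SSZ, mul(Z, SSZ))
  step 1: S(add(SZ, mul(Z, SSZ)))
  step 2: S(S(add(Z, mul(Z, SSZ))))
  step 3: S(S(mul(Z, SSZ)))
  step 4: SSZ

Answer: after 4 steps: SSZ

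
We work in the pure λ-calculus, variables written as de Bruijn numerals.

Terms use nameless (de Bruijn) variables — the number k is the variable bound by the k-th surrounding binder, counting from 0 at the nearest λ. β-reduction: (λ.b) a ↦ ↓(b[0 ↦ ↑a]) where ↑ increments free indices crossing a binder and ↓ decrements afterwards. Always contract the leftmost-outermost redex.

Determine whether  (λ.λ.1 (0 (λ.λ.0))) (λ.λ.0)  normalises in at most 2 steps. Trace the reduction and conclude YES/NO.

  start: (λ.λ.1 (0 (λ.λ.0))) (λ.λ.0)
  →1  λ.(λ.λ.0) (0 (λ.λ.0))
  →2  λ.λ.0

Answer: YES — reaches normal form λ.λ.0 in 2 ≤ 2 steps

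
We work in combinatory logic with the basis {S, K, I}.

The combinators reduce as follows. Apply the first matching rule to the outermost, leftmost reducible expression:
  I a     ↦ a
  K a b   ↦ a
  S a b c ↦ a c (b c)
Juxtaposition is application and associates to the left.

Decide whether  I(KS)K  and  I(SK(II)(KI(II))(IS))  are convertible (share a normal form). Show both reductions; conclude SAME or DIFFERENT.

Answer: SAME — A ⇓ S, B ⇓ S

Reduction:
Term A:
  start: I(KS)K
  →1  KSK
  →2  S

Term B:
  start: I(SK(II)(KI(II))(IS))
  →1  SK(II)(KI(II))(IS)
  →2  K(KI(II))(II(KI(II)))(IS)
  →3  KI(II)(IS)
  →4  I(IS)
  →5  IS
  →6  S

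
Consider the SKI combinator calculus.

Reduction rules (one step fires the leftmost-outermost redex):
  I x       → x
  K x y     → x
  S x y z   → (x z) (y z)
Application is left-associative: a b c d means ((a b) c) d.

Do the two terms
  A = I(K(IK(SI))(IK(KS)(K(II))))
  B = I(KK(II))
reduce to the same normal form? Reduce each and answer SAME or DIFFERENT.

Term A:
  start: I(K(IK(SI))(IK(KS)(K(II))))
  [1] K(IK(SI))(IK(KS)(K(II)))
  [2] IK(SI)
  [3] K(SI)

Term B:
  start: I(KK(II))
  [1] KK(II)
  [2] K

Answer: DIFFERENT — A ⇓ K(SI), B ⇓ K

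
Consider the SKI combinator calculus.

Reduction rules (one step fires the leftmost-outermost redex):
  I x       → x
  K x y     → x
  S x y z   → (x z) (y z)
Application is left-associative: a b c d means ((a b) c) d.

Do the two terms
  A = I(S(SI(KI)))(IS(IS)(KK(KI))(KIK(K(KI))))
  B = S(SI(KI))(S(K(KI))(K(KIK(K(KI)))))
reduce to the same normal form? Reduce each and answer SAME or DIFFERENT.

Term A:
  start: I(S(SI(KI)))(IS(IS)(KK(KI))(KIK(K(KI))))
  [1] S(SI(KI))(IS(IS)(KK(KI))(KIK(K(KI))))
  [2] S(SI(KI))(S(IS)(KK(KI))(KIK(K(KI))))
  [3] S(SI(KI))(IS(KIK(K(KI)))(KK(KI)(KIK(K(KI)))))
  [4] S(SI(KI))(S(KIK(K(KI)))(KK(KI)(KIK(K(KI)))))
  [5] S(SI(KI))(S(I(K(KI)))(KK(KI)(KIK(K(KI)))))
  [6] S(SI(KI))(S(K(KI))(KK(KI)(KIK(K(KI)))))
  [7] S(SI(KI))(S(K(KI))(K(KIK(K(KI)))))
  [8] S(SI(KI))(S(K(KI))(K(I(K(KI)))))
  [9] S(SI(KI))(S(K(KI))(K(K(KI))))

Term B:
  start: S(SI(KI))(S(K(KI))(K(KIK(K(KI)))))
  [1] S(SI(KI))(S(K(KI))(K(I(K(KI)))))
  [2] S(SI(KI))(S(K(KI))(K(K(KI))))

Answer: SAME — A ⇓ S(SI(KI))(S(K(KI))(K(K(KI)))), B ⇓ S(SI(KI))(S(K(KI))(K(K(KI))))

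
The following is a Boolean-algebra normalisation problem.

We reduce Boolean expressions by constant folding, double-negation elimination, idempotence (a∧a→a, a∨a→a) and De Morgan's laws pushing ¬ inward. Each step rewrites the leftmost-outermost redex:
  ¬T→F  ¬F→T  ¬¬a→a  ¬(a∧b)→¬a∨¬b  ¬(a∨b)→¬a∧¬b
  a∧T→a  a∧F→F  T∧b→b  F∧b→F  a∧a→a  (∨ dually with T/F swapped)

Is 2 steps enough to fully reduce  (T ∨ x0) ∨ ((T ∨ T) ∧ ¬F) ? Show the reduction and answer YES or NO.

Answer: YES — reaches normal form T in 2 ≤ 2 steps

Reduction:
  start: (T ∨ x0) ∨ ((T ∨ T) ∧ ¬F)
  [1] T ∨ ((T ∨ T) ∧ ¬F)
  [2] T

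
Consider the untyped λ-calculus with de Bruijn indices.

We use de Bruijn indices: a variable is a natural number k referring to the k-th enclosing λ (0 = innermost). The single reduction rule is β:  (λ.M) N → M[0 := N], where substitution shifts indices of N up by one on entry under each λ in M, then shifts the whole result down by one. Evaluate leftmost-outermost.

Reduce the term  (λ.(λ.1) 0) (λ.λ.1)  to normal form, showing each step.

Answer: normal form = λ.λ.1  (in 2 steps)

Derivation:
  start: (λ.(λ.1) 0) (λ.λ.1)
  [1] (λ.λ.λ.1) (λ.λ.1)
  [2] λ.λ.1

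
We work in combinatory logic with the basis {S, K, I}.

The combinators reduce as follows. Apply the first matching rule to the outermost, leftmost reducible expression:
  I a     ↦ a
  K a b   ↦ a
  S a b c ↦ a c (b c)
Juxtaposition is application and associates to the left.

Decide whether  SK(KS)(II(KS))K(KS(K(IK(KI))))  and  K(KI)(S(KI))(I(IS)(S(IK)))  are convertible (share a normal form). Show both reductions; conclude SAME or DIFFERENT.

Term A:
  start: SK(KS)(II(KS))K(KS(K(IK(KI))))
  step 1: K(II(KS))(KS(II(KS)))K(KS(K(IK(KI))))
  step 2: II(KS)K(KS(K(IK(KI))))
  step 3: I(KS)K(KS(K(IK(KI))))
  step 4: KSK(KS(K(IK(KI))))
  step 5: S(KS(K(IK(KI))))
  step 6: SS

Term B:
  start: K(KI)(S(KI))(I(IS)(S(IK)))
  step 1: KI(I(IS)(S(IK)))
  step 2: I

Answer: DIFFERENT — A ⇓ SS, B ⇓ I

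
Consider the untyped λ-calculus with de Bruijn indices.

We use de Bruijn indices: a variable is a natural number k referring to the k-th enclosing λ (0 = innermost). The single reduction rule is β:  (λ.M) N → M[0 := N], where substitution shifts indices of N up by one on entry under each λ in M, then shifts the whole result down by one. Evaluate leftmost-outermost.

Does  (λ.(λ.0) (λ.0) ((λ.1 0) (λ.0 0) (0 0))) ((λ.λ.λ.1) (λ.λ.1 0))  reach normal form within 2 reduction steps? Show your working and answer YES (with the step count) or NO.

  start: (λ.(λ.0) (λ.0) ((λ.1 0) (λ.0 0) (0 0))) ((λ.λ.λ.1) (λ.λ.1 0))
  →1  (λ.0) (λ.0) ((λ.(λ.λ.λ.1) (λ.λ.1 0) 0) (λ.0 0) ((λ.λ.λ.1) (λ.λ.1 0) ((λ.λ.λ.1) (λ.λ.1 0))))
  →2  (λ.0) ((λ.(λ.λ.λ.1) (λ.λ.1 0) 0) (λ.0 0) ((λ.λ.λ.1) (λ.λ.1 0) ((λ.λ.λ.1) (λ.λ.1 0))))

Answer: NO — after 2 steps the term is (λ.0) ((λ.(λ.λ.λ.1) (λ.λ.1 0) 0) (λ.0 0) ((λ.λ.λ.1) (λ.λ.1 0) ((λ.λ.λ.1) (λ.λ.1 0)))), not yet normal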